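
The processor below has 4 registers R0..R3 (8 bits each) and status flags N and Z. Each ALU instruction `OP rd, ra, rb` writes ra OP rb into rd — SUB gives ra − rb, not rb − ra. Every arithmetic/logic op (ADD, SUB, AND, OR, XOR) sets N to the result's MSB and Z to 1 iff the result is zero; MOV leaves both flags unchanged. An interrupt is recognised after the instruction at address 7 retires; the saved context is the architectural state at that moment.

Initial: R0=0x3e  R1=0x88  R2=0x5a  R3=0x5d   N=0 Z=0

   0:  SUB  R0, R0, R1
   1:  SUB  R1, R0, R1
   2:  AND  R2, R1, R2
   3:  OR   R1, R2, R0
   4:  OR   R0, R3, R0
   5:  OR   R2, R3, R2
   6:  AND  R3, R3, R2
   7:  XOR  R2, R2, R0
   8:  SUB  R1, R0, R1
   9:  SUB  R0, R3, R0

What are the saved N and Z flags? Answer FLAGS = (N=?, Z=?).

FLAGS = (N=1, Z=0)

after  0: R0=0xb6 R1=0x88 R2=0x5a R3=0x5d  N=1 Z=0
after  1: R0=0xb6 R1=0x2e R2=0x5a R3=0x5d  N=0 Z=0
after  2: R0=0xb6 R1=0x2e R2=0x0a R3=0x5d  N=0 Z=0
after  3: R0=0xb6 R1=0xbe R2=0x0a R3=0x5d  N=1 Z=0
after  4: R0=0xff R1=0xbe R2=0x0a R3=0x5d  N=1 Z=0
after  5: R0=0xff R1=0xbe R2=0x5f R3=0x5d  N=0 Z=0
after  6: R0=0xff R1=0xbe R2=0x5f R3=0x5d  N=0 Z=0
after  7: R0=0xff R1=0xbe R2=0xa0 R3=0x5d  N=1 Z=0
-- IRQ taken; context saved, return-PC = 8 --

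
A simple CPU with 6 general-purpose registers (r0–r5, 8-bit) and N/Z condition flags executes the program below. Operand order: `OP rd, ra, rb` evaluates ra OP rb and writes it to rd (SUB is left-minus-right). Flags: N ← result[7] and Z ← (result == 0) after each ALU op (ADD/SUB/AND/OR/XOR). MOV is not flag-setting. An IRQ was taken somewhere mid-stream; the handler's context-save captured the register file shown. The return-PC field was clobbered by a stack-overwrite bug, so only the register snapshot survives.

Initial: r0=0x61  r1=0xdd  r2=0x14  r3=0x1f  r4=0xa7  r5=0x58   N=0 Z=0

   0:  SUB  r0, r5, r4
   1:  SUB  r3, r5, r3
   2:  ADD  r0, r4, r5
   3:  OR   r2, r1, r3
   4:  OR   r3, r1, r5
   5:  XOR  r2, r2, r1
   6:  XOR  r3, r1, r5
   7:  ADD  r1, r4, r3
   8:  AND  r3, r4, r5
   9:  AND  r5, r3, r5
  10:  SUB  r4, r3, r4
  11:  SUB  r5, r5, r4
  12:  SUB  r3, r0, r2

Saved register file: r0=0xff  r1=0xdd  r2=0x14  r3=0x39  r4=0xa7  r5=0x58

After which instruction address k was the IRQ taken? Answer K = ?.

K = 2

after  0: r0=0xb1 r1=0xdd r2=0x14 r3=0x1f r4=0xa7 r5=0x58  N=1 Z=0
after  1: r0=0xb1 r1=0xdd r2=0x14 r3=0x39 r4=0xa7 r5=0x58  N=0 Z=0
after  2: r0=0xff r1=0xdd r2=0x14 r3=0x39 r4=0xa7 r5=0x58  N=1 Z=0
-- IRQ taken; context saved, return-PC = 3 --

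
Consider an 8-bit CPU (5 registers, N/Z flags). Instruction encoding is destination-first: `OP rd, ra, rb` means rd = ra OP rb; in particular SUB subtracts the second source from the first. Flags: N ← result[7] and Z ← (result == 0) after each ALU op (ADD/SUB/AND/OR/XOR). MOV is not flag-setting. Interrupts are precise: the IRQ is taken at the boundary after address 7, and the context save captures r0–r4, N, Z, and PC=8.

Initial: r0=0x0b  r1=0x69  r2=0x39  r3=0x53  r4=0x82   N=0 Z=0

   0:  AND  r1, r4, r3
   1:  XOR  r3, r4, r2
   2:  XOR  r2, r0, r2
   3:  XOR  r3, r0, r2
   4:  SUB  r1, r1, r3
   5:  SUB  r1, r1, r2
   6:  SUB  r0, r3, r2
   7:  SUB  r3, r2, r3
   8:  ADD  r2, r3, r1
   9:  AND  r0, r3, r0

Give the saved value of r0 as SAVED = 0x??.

after  0: r0=0x0b r1=0x02 r2=0x39 r3=0x53 r4=0x82  N=0 Z=0
after  1: r0=0x0b r1=0x02 r2=0x39 r3=0xbb r4=0x82  N=1 Z=0
after  2: r0=0x0b r1=0x02 r2=0x32 r3=0xbb r4=0x82  N=0 Z=0
after  3: r0=0x0b r1=0x02 r2=0x32 r3=0x39 r4=0x82  N=0 Z=0
after  4: r0=0x0b r1=0xc9 r2=0x32 r3=0x39 r4=0x82  N=1 Z=0
after  5: r0=0x0b r1=0x97 r2=0x32 r3=0x39 r4=0x82  N=1 Z=0
after  6: r0=0x07 r1=0x97 r2=0x32 r3=0x39 r4=0x82  N=0 Z=0
after  7: r0=0x07 r1=0x97 r2=0x32 r3=0xf9 r4=0x82  N=1 Z=0
-- IRQ taken; context saved, return-PC = 8 --

SAVED = 0x07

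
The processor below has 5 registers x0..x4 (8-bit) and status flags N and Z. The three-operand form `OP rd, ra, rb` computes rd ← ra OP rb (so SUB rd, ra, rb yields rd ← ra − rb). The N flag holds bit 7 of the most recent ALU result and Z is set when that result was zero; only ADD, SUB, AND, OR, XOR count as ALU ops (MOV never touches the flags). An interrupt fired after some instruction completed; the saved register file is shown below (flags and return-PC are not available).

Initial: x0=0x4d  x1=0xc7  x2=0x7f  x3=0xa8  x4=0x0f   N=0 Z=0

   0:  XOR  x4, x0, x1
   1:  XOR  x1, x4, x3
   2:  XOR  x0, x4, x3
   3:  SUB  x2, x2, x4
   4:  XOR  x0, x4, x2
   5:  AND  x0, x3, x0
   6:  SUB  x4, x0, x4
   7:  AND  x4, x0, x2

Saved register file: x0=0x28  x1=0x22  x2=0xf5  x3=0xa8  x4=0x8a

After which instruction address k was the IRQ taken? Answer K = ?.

K = 5

after  0: x0=0x4d x1=0xc7 x2=0x7f x3=0xa8 x4=0x8a  N=1 Z=0
after  1: x0=0x4d x1=0x22 x2=0x7f x3=0xa8 x4=0x8a  N=0 Z=0
after  2: x0=0x22 x1=0x22 x2=0x7f x3=0xa8 x4=0x8a  N=0 Z=0
after  3: x0=0x22 x1=0x22 x2=0xf5 x3=0xa8 x4=0x8a  N=1 Z=0
after  4: x0=0x7f x1=0x22 x2=0xf5 x3=0xa8 x4=0x8a  N=0 Z=0
after  5: x0=0x28 x1=0x22 x2=0xf5 x3=0xa8 x4=0x8a  N=0 Z=0
-- IRQ taken; context saved, return-PC = 6 --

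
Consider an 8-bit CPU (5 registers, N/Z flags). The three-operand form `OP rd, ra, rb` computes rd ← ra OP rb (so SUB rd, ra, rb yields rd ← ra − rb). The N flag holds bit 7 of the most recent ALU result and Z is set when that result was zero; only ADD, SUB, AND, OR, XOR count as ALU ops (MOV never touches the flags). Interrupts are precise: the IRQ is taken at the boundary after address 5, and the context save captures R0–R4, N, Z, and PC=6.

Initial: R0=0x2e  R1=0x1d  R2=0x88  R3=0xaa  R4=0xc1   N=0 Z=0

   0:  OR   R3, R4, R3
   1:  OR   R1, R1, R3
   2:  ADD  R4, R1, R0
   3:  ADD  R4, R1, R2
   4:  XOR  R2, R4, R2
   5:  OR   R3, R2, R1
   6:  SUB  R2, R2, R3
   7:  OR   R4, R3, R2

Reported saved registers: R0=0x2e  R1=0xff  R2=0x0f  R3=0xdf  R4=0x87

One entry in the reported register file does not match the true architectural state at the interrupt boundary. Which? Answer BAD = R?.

after  0: R0=0x2e R1=0x1d R2=0x88 R3=0xeb R4=0xc1  N=1 Z=0
after  1: R0=0x2e R1=0xff R2=0x88 R3=0xeb R4=0xc1  N=1 Z=0
after  2: R0=0x2e R1=0xff R2=0x88 R3=0xeb R4=0x2d  N=0 Z=0
after  3: R0=0x2e R1=0xff R2=0x88 R3=0xeb R4=0x87  N=1 Z=0
after  4: R0=0x2e R1=0xff R2=0x0f R3=0xeb R4=0x87  N=0 Z=0
after  5: R0=0x2e R1=0xff R2=0x0f R3=0xff R4=0x87  N=1 Z=0
-- IRQ taken; context saved, return-PC = 6 --
mismatch: R3: reported 0xdf vs actual 0xff

BAD = R3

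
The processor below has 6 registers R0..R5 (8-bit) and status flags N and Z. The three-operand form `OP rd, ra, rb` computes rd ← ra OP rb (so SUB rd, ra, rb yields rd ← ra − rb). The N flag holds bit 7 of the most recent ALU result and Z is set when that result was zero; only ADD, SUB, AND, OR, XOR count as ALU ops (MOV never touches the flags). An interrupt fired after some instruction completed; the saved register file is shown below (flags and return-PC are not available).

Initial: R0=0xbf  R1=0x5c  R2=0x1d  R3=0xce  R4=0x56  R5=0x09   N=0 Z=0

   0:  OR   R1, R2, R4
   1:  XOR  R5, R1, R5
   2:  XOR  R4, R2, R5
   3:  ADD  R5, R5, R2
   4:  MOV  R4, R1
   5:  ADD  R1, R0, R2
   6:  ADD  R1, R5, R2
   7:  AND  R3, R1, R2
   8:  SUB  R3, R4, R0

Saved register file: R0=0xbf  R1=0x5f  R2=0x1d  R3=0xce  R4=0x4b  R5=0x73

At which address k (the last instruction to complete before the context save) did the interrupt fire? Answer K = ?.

after  0: R0=0xbf R1=0x5f R2=0x1d R3=0xce R4=0x56 R5=0x09  N=0 Z=0
after  1: R0=0xbf R1=0x5f R2=0x1d R3=0xce R4=0x56 R5=0x56  N=0 Z=0
after  2: R0=0xbf R1=0x5f R2=0x1d R3=0xce R4=0x4b R5=0x56  N=0 Z=0
after  3: R0=0xbf R1=0x5f R2=0x1d R3=0xce R4=0x4b R5=0x73  N=0 Z=0
-- IRQ taken; context saved, return-PC = 4 --

K = 3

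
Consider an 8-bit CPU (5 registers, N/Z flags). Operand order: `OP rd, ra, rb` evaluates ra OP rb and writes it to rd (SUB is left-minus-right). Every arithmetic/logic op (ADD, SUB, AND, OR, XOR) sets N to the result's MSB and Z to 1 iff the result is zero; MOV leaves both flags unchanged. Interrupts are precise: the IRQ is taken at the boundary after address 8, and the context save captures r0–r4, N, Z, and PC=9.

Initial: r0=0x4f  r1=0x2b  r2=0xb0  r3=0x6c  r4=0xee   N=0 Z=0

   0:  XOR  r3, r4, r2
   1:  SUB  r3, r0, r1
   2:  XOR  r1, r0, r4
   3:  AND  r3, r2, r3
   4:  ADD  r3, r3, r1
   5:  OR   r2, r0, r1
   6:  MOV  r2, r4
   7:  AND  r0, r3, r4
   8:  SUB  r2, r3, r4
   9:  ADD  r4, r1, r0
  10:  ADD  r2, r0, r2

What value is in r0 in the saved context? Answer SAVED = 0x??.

SAVED = 0xc0

after  0: r0=0x4f r1=0x2b r2=0xb0 r3=0x5e r4=0xee  N=0 Z=0
after  1: r0=0x4f r1=0x2b r2=0xb0 r3=0x24 r4=0xee  N=0 Z=0
after  2: r0=0x4f r1=0xa1 r2=0xb0 r3=0x24 r4=0xee  N=1 Z=0
after  3: r0=0x4f r1=0xa1 r2=0xb0 r3=0x20 r4=0xee  N=0 Z=0
after  4: r0=0x4f r1=0xa1 r2=0xb0 r3=0xc1 r4=0xee  N=1 Z=0
after  5: r0=0x4f r1=0xa1 r2=0xef r3=0xc1 r4=0xee  N=1 Z=0
after  6: r0=0x4f r1=0xa1 r2=0xee r3=0xc1 r4=0xee  N=1 Z=0
after  7: r0=0xc0 r1=0xa1 r2=0xee r3=0xc1 r4=0xee  N=1 Z=0
after  8: r0=0xc0 r1=0xa1 r2=0xd3 r3=0xc1 r4=0xee  N=1 Z=0
-- IRQ taken; context saved, return-PC = 9 --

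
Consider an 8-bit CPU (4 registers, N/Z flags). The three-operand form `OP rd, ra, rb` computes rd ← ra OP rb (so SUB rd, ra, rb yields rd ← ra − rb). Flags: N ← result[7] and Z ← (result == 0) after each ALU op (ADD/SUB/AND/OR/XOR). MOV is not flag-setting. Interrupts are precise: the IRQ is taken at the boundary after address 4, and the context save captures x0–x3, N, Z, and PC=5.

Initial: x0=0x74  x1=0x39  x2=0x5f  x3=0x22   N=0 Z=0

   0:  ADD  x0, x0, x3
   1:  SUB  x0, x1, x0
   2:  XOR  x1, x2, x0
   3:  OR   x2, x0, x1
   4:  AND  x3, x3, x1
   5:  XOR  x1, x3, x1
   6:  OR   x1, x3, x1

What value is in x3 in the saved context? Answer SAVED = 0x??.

after  0: x0=0x96 x1=0x39 x2=0x5f x3=0x22  N=1 Z=0
after  1: x0=0xa3 x1=0x39 x2=0x5f x3=0x22  N=1 Z=0
after  2: x0=0xa3 x1=0xfc x2=0x5f x3=0x22  N=1 Z=0
after  3: x0=0xa3 x1=0xfc x2=0xff x3=0x22  N=1 Z=0
after  4: x0=0xa3 x1=0xfc x2=0xff x3=0x20  N=0 Z=0
-- IRQ taken; context saved, return-PC = 5 --

SAVED = 0x20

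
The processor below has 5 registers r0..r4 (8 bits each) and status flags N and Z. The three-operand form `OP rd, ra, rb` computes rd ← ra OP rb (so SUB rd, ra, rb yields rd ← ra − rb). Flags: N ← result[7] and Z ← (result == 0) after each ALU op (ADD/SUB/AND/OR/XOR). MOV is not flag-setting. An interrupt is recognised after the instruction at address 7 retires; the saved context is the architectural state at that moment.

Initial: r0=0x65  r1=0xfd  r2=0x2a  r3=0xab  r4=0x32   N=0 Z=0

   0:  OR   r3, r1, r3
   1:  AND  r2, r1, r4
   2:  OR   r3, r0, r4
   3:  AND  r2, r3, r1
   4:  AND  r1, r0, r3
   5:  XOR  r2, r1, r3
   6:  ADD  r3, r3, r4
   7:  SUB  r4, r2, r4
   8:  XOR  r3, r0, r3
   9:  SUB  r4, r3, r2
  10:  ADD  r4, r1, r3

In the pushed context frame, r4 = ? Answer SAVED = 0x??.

after  0: r0=0x65 r1=0xfd r2=0x2a r3=0xff r4=0x32  N=1 Z=0
after  1: r0=0x65 r1=0xfd r2=0x30 r3=0xff r4=0x32  N=0 Z=0
after  2: r0=0x65 r1=0xfd r2=0x30 r3=0x77 r4=0x32  N=0 Z=0
after  3: r0=0x65 r1=0xfd r2=0x75 r3=0x77 r4=0x32  N=0 Z=0
after  4: r0=0x65 r1=0x65 r2=0x75 r3=0x77 r4=0x32  N=0 Z=0
after  5: r0=0x65 r1=0x65 r2=0x12 r3=0x77 r4=0x32  N=0 Z=0
after  6: r0=0x65 r1=0x65 r2=0x12 r3=0xa9 r4=0x32  N=1 Z=0
after  7: r0=0x65 r1=0x65 r2=0x12 r3=0xa9 r4=0xe0  N=1 Z=0
-- IRQ taken; context saved, return-PC = 8 --

SAVED = 0xe0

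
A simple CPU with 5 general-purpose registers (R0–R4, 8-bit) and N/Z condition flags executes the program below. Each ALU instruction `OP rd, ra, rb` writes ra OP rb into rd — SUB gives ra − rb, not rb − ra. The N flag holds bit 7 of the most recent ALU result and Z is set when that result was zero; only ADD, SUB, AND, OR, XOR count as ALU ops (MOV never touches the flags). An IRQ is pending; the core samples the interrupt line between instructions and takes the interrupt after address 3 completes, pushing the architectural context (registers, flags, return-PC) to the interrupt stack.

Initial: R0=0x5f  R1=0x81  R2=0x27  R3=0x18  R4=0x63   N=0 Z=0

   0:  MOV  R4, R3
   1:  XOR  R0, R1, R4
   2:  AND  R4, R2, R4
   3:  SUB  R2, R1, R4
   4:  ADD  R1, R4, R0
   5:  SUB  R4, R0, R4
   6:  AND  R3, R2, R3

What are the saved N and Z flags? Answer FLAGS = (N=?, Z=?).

after  0: R0=0x5f R1=0x81 R2=0x27 R3=0x18 R4=0x18  N=0 Z=0
after  1: R0=0x99 R1=0x81 R2=0x27 R3=0x18 R4=0x18  N=1 Z=0
after  2: R0=0x99 R1=0x81 R2=0x27 R3=0x18 R4=0x00  N=0 Z=1
after  3: R0=0x99 R1=0x81 R2=0x81 R3=0x18 R4=0x00  N=1 Z=0
-- IRQ taken; context saved, return-PC = 4 --

FLAGS = (N=1, Z=0)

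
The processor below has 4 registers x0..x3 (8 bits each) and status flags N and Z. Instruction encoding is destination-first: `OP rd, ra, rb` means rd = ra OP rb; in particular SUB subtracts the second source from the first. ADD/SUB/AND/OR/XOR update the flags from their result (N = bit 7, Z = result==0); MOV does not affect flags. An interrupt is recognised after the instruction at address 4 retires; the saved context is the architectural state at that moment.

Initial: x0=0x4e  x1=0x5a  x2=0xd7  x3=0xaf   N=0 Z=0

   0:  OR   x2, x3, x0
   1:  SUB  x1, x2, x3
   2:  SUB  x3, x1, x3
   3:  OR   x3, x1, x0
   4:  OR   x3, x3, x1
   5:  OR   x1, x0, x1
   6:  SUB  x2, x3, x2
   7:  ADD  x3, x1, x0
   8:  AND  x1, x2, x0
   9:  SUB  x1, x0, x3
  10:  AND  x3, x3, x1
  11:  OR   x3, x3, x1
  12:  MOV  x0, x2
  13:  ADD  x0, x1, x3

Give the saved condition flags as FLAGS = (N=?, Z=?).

FLAGS = (N=0, Z=0)

after  0: x0=0x4e x1=0x5a x2=0xef x3=0xaf  N=1 Z=0
after  1: x0=0x4e x1=0x40 x2=0xef x3=0xaf  N=0 Z=0
after  2: x0=0x4e x1=0x40 x2=0xef x3=0x91  N=1 Z=0
after  3: x0=0x4e x1=0x40 x2=0xef x3=0x4e  N=0 Z=0
after  4: x0=0x4e x1=0x40 x2=0xef x3=0x4e  N=0 Z=0
-- IRQ taken; context saved, return-PC = 5 --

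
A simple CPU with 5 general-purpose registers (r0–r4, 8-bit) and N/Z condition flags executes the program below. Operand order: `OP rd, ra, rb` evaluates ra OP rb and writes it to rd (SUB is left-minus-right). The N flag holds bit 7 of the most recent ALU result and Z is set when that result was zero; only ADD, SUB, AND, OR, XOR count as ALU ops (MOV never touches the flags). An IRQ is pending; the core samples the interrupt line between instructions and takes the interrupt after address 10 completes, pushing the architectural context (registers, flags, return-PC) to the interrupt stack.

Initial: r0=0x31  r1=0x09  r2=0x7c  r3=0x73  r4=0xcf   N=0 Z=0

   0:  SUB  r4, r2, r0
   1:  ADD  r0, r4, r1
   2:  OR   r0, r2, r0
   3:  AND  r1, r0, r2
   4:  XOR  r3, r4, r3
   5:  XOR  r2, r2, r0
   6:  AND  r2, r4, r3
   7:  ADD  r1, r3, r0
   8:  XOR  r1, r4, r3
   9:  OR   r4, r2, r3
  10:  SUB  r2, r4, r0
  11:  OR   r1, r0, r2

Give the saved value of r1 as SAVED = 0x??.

SAVED = 0x73

after  0: r0=0x31 r1=0x09 r2=0x7c r3=0x73 r4=0x4b  N=0 Z=0
after  1: r0=0x54 r1=0x09 r2=0x7c r3=0x73 r4=0x4b  N=0 Z=0
after  2: r0=0x7c r1=0x09 r2=0x7c r3=0x73 r4=0x4b  N=0 Z=0
after  3: r0=0x7c r1=0x7c r2=0x7c r3=0x73 r4=0x4b  N=0 Z=0
after  4: r0=0x7c r1=0x7c r2=0x7c r3=0x38 r4=0x4b  N=0 Z=0
after  5: r0=0x7c r1=0x7c r2=0x00 r3=0x38 r4=0x4b  N=0 Z=1
after  6: r0=0x7c r1=0x7c r2=0x08 r3=0x38 r4=0x4b  N=0 Z=0
after  7: r0=0x7c r1=0xb4 r2=0x08 r3=0x38 r4=0x4b  N=1 Z=0
after  8: r0=0x7c r1=0x73 r2=0x08 r3=0x38 r4=0x4b  N=0 Z=0
after  9: r0=0x7c r1=0x73 r2=0x08 r3=0x38 r4=0x38  N=0 Z=0
after 10: r0=0x7c r1=0x73 r2=0xbc r3=0x38 r4=0x38  N=1 Z=0
-- IRQ taken; context saved, return-PC = 11 --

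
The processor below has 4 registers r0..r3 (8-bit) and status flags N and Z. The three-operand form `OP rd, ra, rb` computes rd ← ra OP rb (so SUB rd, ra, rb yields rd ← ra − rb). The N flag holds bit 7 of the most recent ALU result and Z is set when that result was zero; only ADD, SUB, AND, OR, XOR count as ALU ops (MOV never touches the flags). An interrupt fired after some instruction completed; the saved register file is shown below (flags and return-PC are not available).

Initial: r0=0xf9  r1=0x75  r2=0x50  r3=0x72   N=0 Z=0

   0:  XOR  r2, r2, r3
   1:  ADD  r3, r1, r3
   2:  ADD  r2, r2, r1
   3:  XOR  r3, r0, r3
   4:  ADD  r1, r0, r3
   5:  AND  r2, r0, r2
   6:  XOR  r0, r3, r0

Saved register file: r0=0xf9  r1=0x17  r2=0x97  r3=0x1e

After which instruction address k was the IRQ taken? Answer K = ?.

K = 4

after  0: r0=0xf9 r1=0x75 r2=0x22 r3=0x72  N=0 Z=0
after  1: r0=0xf9 r1=0x75 r2=0x22 r3=0xe7  N=1 Z=0
after  2: r0=0xf9 r1=0x75 r2=0x97 r3=0xe7  N=1 Z=0
after  3: r0=0xf9 r1=0x75 r2=0x97 r3=0x1e  N=0 Z=0
after  4: r0=0xf9 r1=0x17 r2=0x97 r3=0x1e  N=0 Z=0
-- IRQ taken; context saved, return-PC = 5 --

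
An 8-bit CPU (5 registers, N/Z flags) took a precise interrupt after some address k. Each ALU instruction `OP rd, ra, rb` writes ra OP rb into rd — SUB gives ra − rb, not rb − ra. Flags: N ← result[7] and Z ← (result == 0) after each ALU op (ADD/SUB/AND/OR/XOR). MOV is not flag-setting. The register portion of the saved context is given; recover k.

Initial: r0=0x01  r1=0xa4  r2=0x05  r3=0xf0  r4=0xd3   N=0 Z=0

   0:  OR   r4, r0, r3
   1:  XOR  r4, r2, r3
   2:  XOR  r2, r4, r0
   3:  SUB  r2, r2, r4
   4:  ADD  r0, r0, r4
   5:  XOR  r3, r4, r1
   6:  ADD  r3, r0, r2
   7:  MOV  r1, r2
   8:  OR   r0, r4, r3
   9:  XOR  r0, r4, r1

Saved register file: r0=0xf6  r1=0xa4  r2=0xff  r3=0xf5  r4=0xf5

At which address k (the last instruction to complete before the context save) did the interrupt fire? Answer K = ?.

K = 6

after  0: r0=0x01 r1=0xa4 r2=0x05 r3=0xf0 r4=0xf1  N=1 Z=0
after  1: r0=0x01 r1=0xa4 r2=0x05 r3=0xf0 r4=0xf5  N=1 Z=0
after  2: r0=0x01 r1=0xa4 r2=0xf4 r3=0xf0 r4=0xf5  N=1 Z=0
after  3: r0=0x01 r1=0xa4 r2=0xff r3=0xf0 r4=0xf5  N=1 Z=0
after  4: r0=0xf6 r1=0xa4 r2=0xff r3=0xf0 r4=0xf5  N=1 Z=0
after  5: r0=0xf6 r1=0xa4 r2=0xff r3=0x51 r4=0xf5  N=0 Z=0
after  6: r0=0xf6 r1=0xa4 r2=0xff r3=0xf5 r4=0xf5  N=1 Z=0
-- IRQ taken; context saved, return-PC = 7 --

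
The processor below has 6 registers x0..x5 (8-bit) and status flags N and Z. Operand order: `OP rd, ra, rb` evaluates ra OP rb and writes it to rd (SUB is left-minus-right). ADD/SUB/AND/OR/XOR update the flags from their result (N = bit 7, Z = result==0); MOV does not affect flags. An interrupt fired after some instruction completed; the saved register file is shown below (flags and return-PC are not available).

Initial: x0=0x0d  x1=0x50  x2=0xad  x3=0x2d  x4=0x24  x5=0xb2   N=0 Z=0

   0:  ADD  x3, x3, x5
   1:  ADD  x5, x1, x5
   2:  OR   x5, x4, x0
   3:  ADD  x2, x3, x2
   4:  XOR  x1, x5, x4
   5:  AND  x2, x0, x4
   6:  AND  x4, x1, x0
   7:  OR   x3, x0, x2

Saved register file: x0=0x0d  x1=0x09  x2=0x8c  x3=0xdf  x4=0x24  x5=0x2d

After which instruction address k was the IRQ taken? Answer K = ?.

after  0: x0=0x0d x1=0x50 x2=0xad x3=0xdf x4=0x24 x5=0xb2  N=1 Z=0
after  1: x0=0x0d x1=0x50 x2=0xad x3=0xdf x4=0x24 x5=0x02  N=0 Z=0
after  2: x0=0x0d x1=0x50 x2=0xad x3=0xdf x4=0x24 x5=0x2d  N=0 Z=0
after  3: x0=0x0d x1=0x50 x2=0x8c x3=0xdf x4=0x24 x5=0x2d  N=1 Z=0
after  4: x0=0x0d x1=0x09 x2=0x8c x3=0xdf x4=0x24 x5=0x2d  N=0 Z=0
-- IRQ taken; context saved, return-PC = 5 --

K = 4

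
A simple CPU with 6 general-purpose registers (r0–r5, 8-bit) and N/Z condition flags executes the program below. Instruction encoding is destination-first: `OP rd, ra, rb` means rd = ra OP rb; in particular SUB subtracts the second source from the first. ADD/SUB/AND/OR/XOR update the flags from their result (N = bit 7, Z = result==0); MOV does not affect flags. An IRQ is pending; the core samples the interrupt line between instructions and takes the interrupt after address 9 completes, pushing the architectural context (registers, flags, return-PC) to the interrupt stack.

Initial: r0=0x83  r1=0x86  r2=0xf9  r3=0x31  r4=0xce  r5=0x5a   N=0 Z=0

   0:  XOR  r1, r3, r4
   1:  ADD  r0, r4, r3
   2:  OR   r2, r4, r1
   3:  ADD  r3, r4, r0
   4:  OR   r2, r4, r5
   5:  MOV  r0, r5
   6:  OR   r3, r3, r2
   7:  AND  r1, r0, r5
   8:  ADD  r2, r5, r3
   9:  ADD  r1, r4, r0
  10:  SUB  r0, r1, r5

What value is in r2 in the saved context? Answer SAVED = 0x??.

SAVED = 0x39

after  0: r0=0x83 r1=0xff r2=0xf9 r3=0x31 r4=0xce r5=0x5a  N=1 Z=0
after  1: r0=0xff r1=0xff r2=0xf9 r3=0x31 r4=0xce r5=0x5a  N=1 Z=0
after  2: r0=0xff r1=0xff r2=0xff r3=0x31 r4=0xce r5=0x5a  N=1 Z=0
after  3: r0=0xff r1=0xff r2=0xff r3=0xcd r4=0xce r5=0x5a  N=1 Z=0
after  4: r0=0xff r1=0xff r2=0xde r3=0xcd r4=0xce r5=0x5a  N=1 Z=0
after  5: r0=0x5a r1=0xff r2=0xde r3=0xcd r4=0xce r5=0x5a  N=1 Z=0
after  6: r0=0x5a r1=0xff r2=0xde r3=0xdf r4=0xce r5=0x5a  N=1 Z=0
after  7: r0=0x5a r1=0x5a r2=0xde r3=0xdf r4=0xce r5=0x5a  N=0 Z=0
after  8: r0=0x5a r1=0x5a r2=0x39 r3=0xdf r4=0xce r5=0x5a  N=0 Z=0
after  9: r0=0x5a r1=0x28 r2=0x39 r3=0xdf r4=0xce r5=0x5a  N=0 Z=0
-- IRQ taken; context saved, return-PC = 10 --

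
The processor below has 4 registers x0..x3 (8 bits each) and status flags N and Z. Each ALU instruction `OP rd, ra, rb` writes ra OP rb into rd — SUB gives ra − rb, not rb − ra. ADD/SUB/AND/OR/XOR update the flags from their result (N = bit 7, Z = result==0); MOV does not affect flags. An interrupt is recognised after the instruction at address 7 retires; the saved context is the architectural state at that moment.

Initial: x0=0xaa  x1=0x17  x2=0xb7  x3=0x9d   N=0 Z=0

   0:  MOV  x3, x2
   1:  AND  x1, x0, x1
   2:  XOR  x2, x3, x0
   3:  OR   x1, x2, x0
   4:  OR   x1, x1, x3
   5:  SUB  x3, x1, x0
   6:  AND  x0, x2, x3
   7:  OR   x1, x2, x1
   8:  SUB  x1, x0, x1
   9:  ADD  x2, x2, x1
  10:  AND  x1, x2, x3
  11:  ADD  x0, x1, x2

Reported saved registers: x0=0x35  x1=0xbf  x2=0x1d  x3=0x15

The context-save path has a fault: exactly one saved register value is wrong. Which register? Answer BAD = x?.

after  0: x0=0xaa x1=0x17 x2=0xb7 x3=0xb7  N=0 Z=0
after  1: x0=0xaa x1=0x02 x2=0xb7 x3=0xb7  N=0 Z=0
after  2: x0=0xaa x1=0x02 x2=0x1d x3=0xb7  N=0 Z=0
after  3: x0=0xaa x1=0xbf x2=0x1d x3=0xb7  N=1 Z=0
after  4: x0=0xaa x1=0xbf x2=0x1d x3=0xb7  N=1 Z=0
after  5: x0=0xaa x1=0xbf x2=0x1d x3=0x15  N=0 Z=0
after  6: x0=0x15 x1=0xbf x2=0x1d x3=0x15  N=0 Z=0
after  7: x0=0x15 x1=0xbf x2=0x1d x3=0x15  N=1 Z=0
-- IRQ taken; context saved, return-PC = 8 --
mismatch: x0: reported 0x35 vs actual 0x15

BAD = x0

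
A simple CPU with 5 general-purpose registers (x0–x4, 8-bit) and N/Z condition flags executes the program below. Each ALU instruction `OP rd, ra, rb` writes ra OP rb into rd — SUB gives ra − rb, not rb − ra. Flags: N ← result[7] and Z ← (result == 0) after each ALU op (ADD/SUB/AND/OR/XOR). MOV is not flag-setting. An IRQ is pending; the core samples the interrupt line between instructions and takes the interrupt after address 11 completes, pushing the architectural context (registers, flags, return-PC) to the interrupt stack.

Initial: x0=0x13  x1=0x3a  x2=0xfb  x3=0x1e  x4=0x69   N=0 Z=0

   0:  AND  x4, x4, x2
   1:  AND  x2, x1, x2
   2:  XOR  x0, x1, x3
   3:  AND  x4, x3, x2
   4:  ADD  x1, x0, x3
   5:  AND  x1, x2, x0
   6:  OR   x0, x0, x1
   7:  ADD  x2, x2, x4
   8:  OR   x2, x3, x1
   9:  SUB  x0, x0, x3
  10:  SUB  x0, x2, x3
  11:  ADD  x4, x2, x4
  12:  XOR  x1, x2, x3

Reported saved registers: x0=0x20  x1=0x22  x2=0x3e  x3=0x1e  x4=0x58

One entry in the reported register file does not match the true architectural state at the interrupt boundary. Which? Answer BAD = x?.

BAD = x1

after  0: x0=0x13 x1=0x3a x2=0xfb x3=0x1e x4=0x69  N=0 Z=0
after  1: x0=0x13 x1=0x3a x2=0x3a x3=0x1e x4=0x69  N=0 Z=0
after  2: x0=0x24 x1=0x3a x2=0x3a x3=0x1e x4=0x69  N=0 Z=0
after  3: x0=0x24 x1=0x3a x2=0x3a x3=0x1e x4=0x1a  N=0 Z=0
after  4: x0=0x24 x1=0x42 x2=0x3a x3=0x1e x4=0x1a  N=0 Z=0
after  5: x0=0x24 x1=0x20 x2=0x3a x3=0x1e x4=0x1a  N=0 Z=0
after  6: x0=0x24 x1=0x20 x2=0x3a x3=0x1e x4=0x1a  N=0 Z=0
after  7: x0=0x24 x1=0x20 x2=0x54 x3=0x1e x4=0x1a  N=0 Z=0
after  8: x0=0x24 x1=0x20 x2=0x3e x3=0x1e x4=0x1a  N=0 Z=0
after  9: x0=0x06 x1=0x20 x2=0x3e x3=0x1e x4=0x1a  N=0 Z=0
after 10: x0=0x20 x1=0x20 x2=0x3e x3=0x1e x4=0x1a  N=0 Z=0
after 11: x0=0x20 x1=0x20 x2=0x3e x3=0x1e x4=0x58  N=0 Z=0
-- IRQ taken; context saved, return-PC = 12 --
mismatch: x1: reported 0x22 vs actual 0x20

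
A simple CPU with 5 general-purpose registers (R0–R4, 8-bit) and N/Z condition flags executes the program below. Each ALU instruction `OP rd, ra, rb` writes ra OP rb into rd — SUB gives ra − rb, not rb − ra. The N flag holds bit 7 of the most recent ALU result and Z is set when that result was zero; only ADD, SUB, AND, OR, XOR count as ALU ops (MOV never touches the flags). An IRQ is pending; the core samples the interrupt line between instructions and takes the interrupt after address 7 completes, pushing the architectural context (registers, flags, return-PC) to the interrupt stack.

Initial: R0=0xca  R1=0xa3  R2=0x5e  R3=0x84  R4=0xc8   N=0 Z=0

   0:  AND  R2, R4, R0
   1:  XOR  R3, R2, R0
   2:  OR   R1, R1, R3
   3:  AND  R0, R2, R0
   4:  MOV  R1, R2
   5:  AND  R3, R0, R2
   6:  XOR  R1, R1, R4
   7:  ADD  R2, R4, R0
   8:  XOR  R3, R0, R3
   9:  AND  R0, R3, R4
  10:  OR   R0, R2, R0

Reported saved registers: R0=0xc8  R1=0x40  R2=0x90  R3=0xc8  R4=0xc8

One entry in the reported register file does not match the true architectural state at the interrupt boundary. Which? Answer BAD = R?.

BAD = R1

after  0: R0=0xca R1=0xa3 R2=0xc8 R3=0x84 R4=0xc8  N=1 Z=0
after  1: R0=0xca R1=0xa3 R2=0xc8 R3=0x02 R4=0xc8  N=0 Z=0
after  2: R0=0xca R1=0xa3 R2=0xc8 R3=0x02 R4=0xc8  N=1 Z=0
after  3: R0=0xc8 R1=0xa3 R2=0xc8 R3=0x02 R4=0xc8  N=1 Z=0
after  4: R0=0xc8 R1=0xc8 R2=0xc8 R3=0x02 R4=0xc8  N=1 Z=0
after  5: R0=0xc8 R1=0xc8 R2=0xc8 R3=0xc8 R4=0xc8  N=1 Z=0
after  6: R0=0xc8 R1=0x00 R2=0xc8 R3=0xc8 R4=0xc8  N=0 Z=1
after  7: R0=0xc8 R1=0x00 R2=0x90 R3=0xc8 R4=0xc8  N=1 Z=0
-- IRQ taken; context saved, return-PC = 8 --
mismatch: R1: reported 0x40 vs actual 0x00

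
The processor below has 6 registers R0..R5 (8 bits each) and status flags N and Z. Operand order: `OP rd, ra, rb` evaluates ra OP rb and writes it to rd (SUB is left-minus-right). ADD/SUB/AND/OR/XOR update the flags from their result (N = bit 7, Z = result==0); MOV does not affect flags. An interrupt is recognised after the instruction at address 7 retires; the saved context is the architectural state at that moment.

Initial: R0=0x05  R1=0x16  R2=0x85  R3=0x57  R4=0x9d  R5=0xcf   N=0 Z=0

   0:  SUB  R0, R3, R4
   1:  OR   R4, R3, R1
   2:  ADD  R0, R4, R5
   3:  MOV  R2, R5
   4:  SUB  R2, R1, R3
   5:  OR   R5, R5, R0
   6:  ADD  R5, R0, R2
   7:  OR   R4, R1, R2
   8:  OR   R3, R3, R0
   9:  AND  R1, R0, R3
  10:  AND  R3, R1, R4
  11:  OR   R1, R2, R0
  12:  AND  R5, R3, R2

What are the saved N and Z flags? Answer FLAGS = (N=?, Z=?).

FLAGS = (N=1, Z=0)

after  0: R0=0xba R1=0x16 R2=0x85 R3=0x57 R4=0x9d R5=0xcf  N=1 Z=0
after  1: R0=0xba R1=0x16 R2=0x85 R3=0x57 R4=0x57 R5=0xcf  N=0 Z=0
after  2: R0=0x26 R1=0x16 R2=0x85 R3=0x57 R4=0x57 R5=0xcf  N=0 Z=0
after  3: R0=0x26 R1=0x16 R2=0xcf R3=0x57 R4=0x57 R5=0xcf  N=0 Z=0
after  4: R0=0x26 R1=0x16 R2=0xbf R3=0x57 R4=0x57 R5=0xcf  N=1 Z=0
after  5: R0=0x26 R1=0x16 R2=0xbf R3=0x57 R4=0x57 R5=0xef  N=1 Z=0
after  6: R0=0x26 R1=0x16 R2=0xbf R3=0x57 R4=0x57 R5=0xe5  N=1 Z=0
after  7: R0=0x26 R1=0x16 R2=0xbf R3=0x57 R4=0xbf R5=0xe5  N=1 Z=0
-- IRQ taken; context saved, return-PC = 8 --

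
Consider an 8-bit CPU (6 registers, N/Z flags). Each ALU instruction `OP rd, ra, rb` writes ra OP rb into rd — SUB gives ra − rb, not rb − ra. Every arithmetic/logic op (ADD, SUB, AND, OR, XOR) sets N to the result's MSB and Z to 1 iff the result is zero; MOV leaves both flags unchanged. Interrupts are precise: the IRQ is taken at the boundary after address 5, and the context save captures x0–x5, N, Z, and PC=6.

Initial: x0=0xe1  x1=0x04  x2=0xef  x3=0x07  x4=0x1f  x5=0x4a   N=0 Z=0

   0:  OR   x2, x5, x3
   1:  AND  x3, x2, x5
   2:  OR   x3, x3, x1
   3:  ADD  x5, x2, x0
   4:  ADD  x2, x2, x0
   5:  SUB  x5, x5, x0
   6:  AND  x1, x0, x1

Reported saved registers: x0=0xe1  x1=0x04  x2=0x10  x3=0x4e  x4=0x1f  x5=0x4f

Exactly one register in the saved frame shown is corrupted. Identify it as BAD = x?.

after  0: x0=0xe1 x1=0x04 x2=0x4f x3=0x07 x4=0x1f x5=0x4a  N=0 Z=0
after  1: x0=0xe1 x1=0x04 x2=0x4f x3=0x4a x4=0x1f x5=0x4a  N=0 Z=0
after  2: x0=0xe1 x1=0x04 x2=0x4f x3=0x4e x4=0x1f x5=0x4a  N=0 Z=0
after  3: x0=0xe1 x1=0x04 x2=0x4f x3=0x4e x4=0x1f x5=0x30  N=0 Z=0
after  4: x0=0xe1 x1=0x04 x2=0x30 x3=0x4e x4=0x1f x5=0x30  N=0 Z=0
after  5: x0=0xe1 x1=0x04 x2=0x30 x3=0x4e x4=0x1f x5=0x4f  N=0 Z=0
-- IRQ taken; context saved, return-PC = 6 --
mismatch: x2: reported 0x10 vs actual 0x30

BAD = x2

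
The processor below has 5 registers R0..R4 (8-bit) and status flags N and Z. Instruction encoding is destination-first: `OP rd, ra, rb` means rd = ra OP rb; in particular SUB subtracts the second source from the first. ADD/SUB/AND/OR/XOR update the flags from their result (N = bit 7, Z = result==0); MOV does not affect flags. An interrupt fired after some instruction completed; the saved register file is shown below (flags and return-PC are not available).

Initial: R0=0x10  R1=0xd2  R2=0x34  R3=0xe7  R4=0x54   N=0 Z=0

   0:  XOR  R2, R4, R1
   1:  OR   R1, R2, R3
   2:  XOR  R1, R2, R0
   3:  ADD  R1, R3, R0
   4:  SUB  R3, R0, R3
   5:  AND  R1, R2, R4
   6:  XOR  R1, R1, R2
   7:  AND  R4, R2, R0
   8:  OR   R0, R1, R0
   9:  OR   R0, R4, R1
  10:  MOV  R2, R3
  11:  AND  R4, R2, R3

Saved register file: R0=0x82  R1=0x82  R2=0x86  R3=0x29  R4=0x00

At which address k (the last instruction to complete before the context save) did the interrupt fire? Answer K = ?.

after  0: R0=0x10 R1=0xd2 R2=0x86 R3=0xe7 R4=0x54  N=1 Z=0
after  1: R0=0x10 R1=0xe7 R2=0x86 R3=0xe7 R4=0x54  N=1 Z=0
after  2: R0=0x10 R1=0x96 R2=0x86 R3=0xe7 R4=0x54  N=1 Z=0
after  3: R0=0x10 R1=0xf7 R2=0x86 R3=0xe7 R4=0x54  N=1 Z=0
after  4: R0=0x10 R1=0xf7 R2=0x86 R3=0x29 R4=0x54  N=0 Z=0
after  5: R0=0x10 R1=0x04 R2=0x86 R3=0x29 R4=0x54  N=0 Z=0
after  6: R0=0x10 R1=0x82 R2=0x86 R3=0x29 R4=0x54  N=1 Z=0
after  7: R0=0x10 R1=0x82 R2=0x86 R3=0x29 R4=0x00  N=0 Z=1
after  8: R0=0x92 R1=0x82 R2=0x86 R3=0x29 R4=0x00  N=1 Z=0
after  9: R0=0x82 R1=0x82 R2=0x86 R3=0x29 R4=0x00  N=1 Z=0
-- IRQ taken; context saved, return-PC = 10 --

K = 9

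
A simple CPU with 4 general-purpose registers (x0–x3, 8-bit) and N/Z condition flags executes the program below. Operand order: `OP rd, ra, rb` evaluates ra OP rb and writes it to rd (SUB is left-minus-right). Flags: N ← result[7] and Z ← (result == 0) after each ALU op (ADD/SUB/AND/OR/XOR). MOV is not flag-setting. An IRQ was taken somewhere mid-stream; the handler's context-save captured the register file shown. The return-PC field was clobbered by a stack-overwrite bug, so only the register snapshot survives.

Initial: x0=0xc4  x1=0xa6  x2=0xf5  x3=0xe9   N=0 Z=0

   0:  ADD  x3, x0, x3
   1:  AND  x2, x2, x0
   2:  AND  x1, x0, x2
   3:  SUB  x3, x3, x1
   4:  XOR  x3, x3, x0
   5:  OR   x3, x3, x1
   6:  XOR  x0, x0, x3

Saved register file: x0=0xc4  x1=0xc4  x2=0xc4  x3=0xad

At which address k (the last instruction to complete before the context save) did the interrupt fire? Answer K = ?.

after  0: x0=0xc4 x1=0xa6 x2=0xf5 x3=0xad  N=1 Z=0
after  1: x0=0xc4 x1=0xa6 x2=0xc4 x3=0xad  N=1 Z=0
after  2: x0=0xc4 x1=0xc4 x2=0xc4 x3=0xad  N=1 Z=0
-- IRQ taken; context saved, return-PC = 3 --

K = 2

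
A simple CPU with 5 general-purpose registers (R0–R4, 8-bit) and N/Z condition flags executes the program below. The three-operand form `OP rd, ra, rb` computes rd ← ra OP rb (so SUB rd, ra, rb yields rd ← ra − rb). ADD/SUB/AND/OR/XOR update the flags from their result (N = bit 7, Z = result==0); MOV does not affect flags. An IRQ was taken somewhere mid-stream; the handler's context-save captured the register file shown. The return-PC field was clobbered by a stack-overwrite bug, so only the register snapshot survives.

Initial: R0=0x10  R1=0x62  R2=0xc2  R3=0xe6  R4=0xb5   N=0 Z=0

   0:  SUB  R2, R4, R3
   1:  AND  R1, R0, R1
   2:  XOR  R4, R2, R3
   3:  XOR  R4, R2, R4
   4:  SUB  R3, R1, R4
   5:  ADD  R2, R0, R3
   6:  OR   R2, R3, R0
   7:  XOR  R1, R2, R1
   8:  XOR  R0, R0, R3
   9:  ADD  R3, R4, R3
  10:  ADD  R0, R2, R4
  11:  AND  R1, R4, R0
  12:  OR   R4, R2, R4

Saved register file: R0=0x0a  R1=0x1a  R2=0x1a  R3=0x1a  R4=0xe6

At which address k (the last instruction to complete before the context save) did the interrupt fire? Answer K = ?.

K = 8

after  0: R0=0x10 R1=0x62 R2=0xcf R3=0xe6 R4=0xb5  N=1 Z=0
after  1: R0=0x10 R1=0x00 R2=0xcf R3=0xe6 R4=0xb5  N=0 Z=1
after  2: R0=0x10 R1=0x00 R2=0xcf R3=0xe6 R4=0x29  N=0 Z=0
after  3: R0=0x10 R1=0x00 R2=0xcf R3=0xe6 R4=0xe6  N=1 Z=0
after  4: R0=0x10 R1=0x00 R2=0xcf R3=0x1a R4=0xe6  N=0 Z=0
after  5: R0=0x10 R1=0x00 R2=0x2a R3=0x1a R4=0xe6  N=0 Z=0
after  6: R0=0x10 R1=0x00 R2=0x1a R3=0x1a R4=0xe6  N=0 Z=0
after  7: R0=0x10 R1=0x1a R2=0x1a R3=0x1a R4=0xe6  N=0 Z=0
after  8: R0=0x0a R1=0x1a R2=0x1a R3=0x1a R4=0xe6  N=0 Z=0
-- IRQ taken; context saved, return-PC = 9 --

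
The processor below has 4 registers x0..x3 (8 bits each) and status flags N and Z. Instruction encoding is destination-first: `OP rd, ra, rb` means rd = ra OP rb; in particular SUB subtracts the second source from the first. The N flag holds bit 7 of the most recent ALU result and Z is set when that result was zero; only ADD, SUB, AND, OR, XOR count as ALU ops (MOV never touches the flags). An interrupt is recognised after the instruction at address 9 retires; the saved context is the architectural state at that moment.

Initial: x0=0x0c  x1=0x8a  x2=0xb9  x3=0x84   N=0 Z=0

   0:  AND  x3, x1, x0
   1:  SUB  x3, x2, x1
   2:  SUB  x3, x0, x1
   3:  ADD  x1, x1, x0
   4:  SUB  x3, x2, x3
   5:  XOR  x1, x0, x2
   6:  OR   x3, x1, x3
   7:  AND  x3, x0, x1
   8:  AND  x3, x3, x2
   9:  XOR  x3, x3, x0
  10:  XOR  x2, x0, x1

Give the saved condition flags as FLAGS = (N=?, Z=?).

after  0: x0=0x0c x1=0x8a x2=0xb9 x3=0x08  N=0 Z=0
after  1: x0=0x0c x1=0x8a x2=0xb9 x3=0x2f  N=0 Z=0
after  2: x0=0x0c x1=0x8a x2=0xb9 x3=0x82  N=1 Z=0
after  3: x0=0x0c x1=0x96 x2=0xb9 x3=0x82  N=1 Z=0
after  4: x0=0x0c x1=0x96 x2=0xb9 x3=0x37  N=0 Z=0
after  5: x0=0x0c x1=0xb5 x2=0xb9 x3=0x37  N=1 Z=0
after  6: x0=0x0c x1=0xb5 x2=0xb9 x3=0xb7  N=1 Z=0
after  7: x0=0x0c x1=0xb5 x2=0xb9 x3=0x04  N=0 Z=0
after  8: x0=0x0c x1=0xb5 x2=0xb9 x3=0x00  N=0 Z=1
after  9: x0=0x0c x1=0xb5 x2=0xb9 x3=0x0c  N=0 Z=0
-- IRQ taken; context saved, return-PC = 10 --

FLAGS = (N=0, Z=0)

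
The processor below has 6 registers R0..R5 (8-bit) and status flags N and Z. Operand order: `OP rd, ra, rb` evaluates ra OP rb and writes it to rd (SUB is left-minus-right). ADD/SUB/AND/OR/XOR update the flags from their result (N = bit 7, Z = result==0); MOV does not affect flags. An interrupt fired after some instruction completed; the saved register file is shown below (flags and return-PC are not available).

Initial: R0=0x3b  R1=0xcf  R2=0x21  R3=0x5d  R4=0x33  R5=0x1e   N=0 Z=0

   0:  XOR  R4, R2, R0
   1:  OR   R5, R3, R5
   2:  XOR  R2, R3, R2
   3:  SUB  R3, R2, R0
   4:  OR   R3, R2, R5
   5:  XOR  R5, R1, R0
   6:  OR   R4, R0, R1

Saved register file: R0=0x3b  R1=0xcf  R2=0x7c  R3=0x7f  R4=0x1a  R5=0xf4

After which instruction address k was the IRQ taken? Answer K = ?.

after  0: R0=0x3b R1=0xcf R2=0x21 R3=0x5d R4=0x1a R5=0x1e  N=0 Z=0
after  1: R0=0x3b R1=0xcf R2=0x21 R3=0x5d R4=0x1a R5=0x5f  N=0 Z=0
after  2: R0=0x3b R1=0xcf R2=0x7c R3=0x5d R4=0x1a R5=0x5f  N=0 Z=0
after  3: R0=0x3b R1=0xcf R2=0x7c R3=0x41 R4=0x1a R5=0x5f  N=0 Z=0
after  4: R0=0x3b R1=0xcf R2=0x7c R3=0x7f R4=0x1a R5=0x5f  N=0 Z=0
after  5: R0=0x3b R1=0xcf R2=0x7c R3=0x7f R4=0x1a R5=0xf4  N=1 Z=0
-- IRQ taken; context saved, return-PC = 6 --

K = 5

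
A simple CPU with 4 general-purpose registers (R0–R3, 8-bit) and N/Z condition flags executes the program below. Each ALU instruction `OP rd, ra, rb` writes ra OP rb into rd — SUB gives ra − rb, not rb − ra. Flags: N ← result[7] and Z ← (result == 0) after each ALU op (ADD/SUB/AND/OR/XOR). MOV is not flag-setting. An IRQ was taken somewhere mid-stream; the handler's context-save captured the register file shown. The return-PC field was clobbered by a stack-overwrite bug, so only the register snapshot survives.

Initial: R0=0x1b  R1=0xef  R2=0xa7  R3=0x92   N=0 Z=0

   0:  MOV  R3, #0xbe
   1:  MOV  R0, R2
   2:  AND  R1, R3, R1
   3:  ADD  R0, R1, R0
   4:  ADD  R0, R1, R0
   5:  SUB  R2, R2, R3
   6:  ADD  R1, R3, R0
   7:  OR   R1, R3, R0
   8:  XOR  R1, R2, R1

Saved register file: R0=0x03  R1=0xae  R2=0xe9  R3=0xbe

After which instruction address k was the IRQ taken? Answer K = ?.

K = 5

after  0: R0=0x1b R1=0xef R2=0xa7 R3=0xbe  N=0 Z=0
after  1: R0=0xa7 R1=0xef R2=0xa7 R3=0xbe  N=0 Z=0
after  2: R0=0xa7 R1=0xae R2=0xa7 R3=0xbe  N=1 Z=0
after  3: R0=0x55 R1=0xae R2=0xa7 R3=0xbe  N=0 Z=0
after  4: R0=0x03 R1=0xae R2=0xa7 R3=0xbe  N=0 Z=0
after  5: R0=0x03 R1=0xae R2=0xe9 R3=0xbe  N=1 Z=0
-- IRQ taken; context saved, return-PC = 6 --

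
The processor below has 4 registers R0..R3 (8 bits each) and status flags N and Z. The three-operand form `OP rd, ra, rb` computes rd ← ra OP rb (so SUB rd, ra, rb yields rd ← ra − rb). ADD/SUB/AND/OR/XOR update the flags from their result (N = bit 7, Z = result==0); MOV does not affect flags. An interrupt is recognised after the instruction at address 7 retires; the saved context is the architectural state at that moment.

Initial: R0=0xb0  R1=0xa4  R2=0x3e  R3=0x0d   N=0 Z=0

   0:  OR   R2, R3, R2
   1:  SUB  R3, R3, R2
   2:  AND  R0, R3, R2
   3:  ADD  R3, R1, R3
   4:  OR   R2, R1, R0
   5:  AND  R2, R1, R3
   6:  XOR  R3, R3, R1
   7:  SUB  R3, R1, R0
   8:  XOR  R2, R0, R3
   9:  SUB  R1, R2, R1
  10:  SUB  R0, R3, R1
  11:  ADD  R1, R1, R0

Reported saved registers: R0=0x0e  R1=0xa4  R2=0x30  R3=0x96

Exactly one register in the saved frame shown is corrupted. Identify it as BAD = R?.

BAD = R2

after  0: R0=0xb0 R1=0xa4 R2=0x3f R3=0x0d  N=0 Z=0
after  1: R0=0xb0 R1=0xa4 R2=0x3f R3=0xce  N=1 Z=0
after  2: R0=0x0e R1=0xa4 R2=0x3f R3=0xce  N=0 Z=0
after  3: R0=0x0e R1=0xa4 R2=0x3f R3=0x72  N=0 Z=0
after  4: R0=0x0e R1=0xa4 R2=0xae R3=0x72  N=1 Z=0
after  5: R0=0x0e R1=0xa4 R2=0x20 R3=0x72  N=0 Z=0
after  6: R0=0x0e R1=0xa4 R2=0x20 R3=0xd6  N=1 Z=0
after  7: R0=0x0e R1=0xa4 R2=0x20 R3=0x96  N=1 Z=0
-- IRQ taken; context saved, return-PC = 8 --
mismatch: R2: reported 0x30 vs actual 0x20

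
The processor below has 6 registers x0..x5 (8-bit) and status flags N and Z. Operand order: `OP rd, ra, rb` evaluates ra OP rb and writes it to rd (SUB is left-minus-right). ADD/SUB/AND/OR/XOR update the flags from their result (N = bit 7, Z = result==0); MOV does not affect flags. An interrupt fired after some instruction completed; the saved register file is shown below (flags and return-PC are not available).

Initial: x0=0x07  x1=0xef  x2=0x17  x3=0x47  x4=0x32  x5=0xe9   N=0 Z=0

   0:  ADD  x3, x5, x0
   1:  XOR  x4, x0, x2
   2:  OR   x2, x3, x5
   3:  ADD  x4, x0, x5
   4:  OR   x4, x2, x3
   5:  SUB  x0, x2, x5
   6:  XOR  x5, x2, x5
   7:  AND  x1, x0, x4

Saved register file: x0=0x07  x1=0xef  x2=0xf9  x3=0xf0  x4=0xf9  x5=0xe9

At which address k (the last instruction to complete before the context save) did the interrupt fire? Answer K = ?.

after  0: x0=0x07 x1=0xef x2=0x17 x3=0xf0 x4=0x32 x5=0xe9  N=1 Z=0
after  1: x0=0x07 x1=0xef x2=0x17 x3=0xf0 x4=0x10 x5=0xe9  N=0 Z=0
after  2: x0=0x07 x1=0xef x2=0xf9 x3=0xf0 x4=0x10 x5=0xe9  N=1 Z=0
after  3: x0=0x07 x1=0xef x2=0xf9 x3=0xf0 x4=0xf0 x5=0xe9  N=1 Z=0
after  4: x0=0x07 x1=0xef x2=0xf9 x3=0xf0 x4=0xf9 x5=0xe9  N=1 Z=0
-- IRQ taken; context saved, return-PC = 5 --

K = 4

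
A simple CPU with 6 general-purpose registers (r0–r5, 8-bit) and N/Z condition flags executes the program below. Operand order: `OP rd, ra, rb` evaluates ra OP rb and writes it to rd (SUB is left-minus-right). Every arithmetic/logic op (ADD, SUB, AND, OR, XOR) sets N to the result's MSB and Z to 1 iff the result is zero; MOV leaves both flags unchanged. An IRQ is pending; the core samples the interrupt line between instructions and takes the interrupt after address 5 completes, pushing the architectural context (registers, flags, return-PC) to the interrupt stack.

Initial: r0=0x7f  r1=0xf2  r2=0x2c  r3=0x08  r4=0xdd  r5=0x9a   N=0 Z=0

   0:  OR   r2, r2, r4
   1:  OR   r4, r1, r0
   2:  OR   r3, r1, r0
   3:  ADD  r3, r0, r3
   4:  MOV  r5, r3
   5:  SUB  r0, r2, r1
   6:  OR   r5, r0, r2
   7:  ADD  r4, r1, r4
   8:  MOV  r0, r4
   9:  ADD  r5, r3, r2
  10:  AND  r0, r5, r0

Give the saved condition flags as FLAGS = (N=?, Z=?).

FLAGS = (N=0, Z=0)

after  0: r0=0x7f r1=0xf2 r2=0xfd r3=0x08 r4=0xdd r5=0x9a  N=1 Z=0
after  1: r0=0x7f r1=0xf2 r2=0xfd r3=0x08 r4=0xff r5=0x9a  N=1 Z=0
after  2: r0=0x7f r1=0xf2 r2=0xfd r3=0xff r4=0xff r5=0x9a  N=1 Z=0
after  3: r0=0x7f r1=0xf2 r2=0xfd r3=0x7e r4=0xff r5=0x9a  N=0 Z=0
after  4: r0=0x7f r1=0xf2 r2=0xfd r3=0x7e r4=0xff r5=0x7e  N=0 Z=0
after  5: r0=0x0b r1=0xf2 r2=0xfd r3=0x7e r4=0xff r5=0x7e  N=0 Z=0
-- IRQ taken; context saved, return-PC = 6 --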